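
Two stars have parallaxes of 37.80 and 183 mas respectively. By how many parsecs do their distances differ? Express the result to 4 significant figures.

20.99 pc

d_A = 1/0.03780″ = 26.455 pc; d_B = 1/0.1830″ = 5.4645 pc.
|d_B − d_A| = |5.4645 − 26.455| = 20.991 pc.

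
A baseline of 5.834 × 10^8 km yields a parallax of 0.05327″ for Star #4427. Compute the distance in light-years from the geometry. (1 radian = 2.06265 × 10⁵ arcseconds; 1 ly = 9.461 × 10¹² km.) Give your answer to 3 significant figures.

θ = 0.05327″ = 0.05327/206265 = 2.5826 × 10^-7 rad.
d = B/θ = (5.834 × 10^8) / (2.5826 × 10^-7) = 2.2590 × 10^15 km = (2.2590 × 10^15) / (9.461 × 10^12) ly = 238.77 ly.

239 ly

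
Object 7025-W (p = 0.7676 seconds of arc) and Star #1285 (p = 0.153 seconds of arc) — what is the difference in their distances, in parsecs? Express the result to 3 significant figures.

5.23 pc

d_A = 1/0.7676″ = 1.3028 pc; d_B = 1/0.1530″ = 6.5359 pc.
|d_B − d_A| = |6.5359 − 1.3028| = 5.2331 pc.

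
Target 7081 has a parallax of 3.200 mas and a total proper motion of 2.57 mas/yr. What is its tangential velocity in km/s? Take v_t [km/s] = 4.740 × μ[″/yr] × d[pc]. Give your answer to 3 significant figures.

d = 1/p = 1/0.003200″ = 312.5 pc.
μ = 2.57 mas/yr = 0.00257 ″/yr.
v_t = 4.74 × μ × d = 4.74 × 0.00257 × 312.5 = 3.8068 km/s.

3.81 km/s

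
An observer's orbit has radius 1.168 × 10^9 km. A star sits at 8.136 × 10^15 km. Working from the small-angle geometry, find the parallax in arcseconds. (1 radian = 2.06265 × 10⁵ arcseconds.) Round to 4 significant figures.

θ ≈ B/d = (1.168 × 10^9) / (8.136 × 10^15) = 1.4356 × 10^-7 rad.
In arcseconds: 1.4356 × 10^-7 × 206265 = 0.029611″.

0.02961 arcsec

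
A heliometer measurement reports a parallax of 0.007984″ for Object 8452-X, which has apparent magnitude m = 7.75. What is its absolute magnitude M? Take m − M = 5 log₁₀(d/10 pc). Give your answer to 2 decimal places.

d = 1/p = 1/0.007984″ = 125.25 pc.
m − M = 5 log₁₀(125.25) − 5 = 10.4889 − 5 = 5.4889.
M = m − (m − M) = 7.75 − 5.4889 = 2.26.

M = 2.26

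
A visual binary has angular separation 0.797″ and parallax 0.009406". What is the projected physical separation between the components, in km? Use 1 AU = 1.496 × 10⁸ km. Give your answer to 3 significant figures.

d = 1/p = 1/0.009406″ = 106.32 pc.
At distance d (pc), an angle of θ arcsec spans θ·d AU: s = 0.797 × 106.32 = 84.737 AU.
= 84.737 × 1.496 × 10⁸ km = 1.2677 × 10^10 km.

1.27 × 10^10 km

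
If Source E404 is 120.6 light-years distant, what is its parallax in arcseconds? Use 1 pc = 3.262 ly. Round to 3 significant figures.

0.0270 arcsec

d = 120.6 ly ÷ 3.262 = 36.971 pc.
p = 1/d = 1/36.971 = 0.027048 arcsec.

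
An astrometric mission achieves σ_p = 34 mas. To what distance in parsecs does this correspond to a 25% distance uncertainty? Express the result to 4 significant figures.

7.353 pc

σ_d/d = σ_p/p, so the condition is σ_p/p ≤ 0.25, i.e. p ≥ σ_p/0.25.
p_min = 34/0.25 = 136 mas = 0.136 arcsec.
d_max = 1/p_min = 1/0.136 = 7.3529 pc.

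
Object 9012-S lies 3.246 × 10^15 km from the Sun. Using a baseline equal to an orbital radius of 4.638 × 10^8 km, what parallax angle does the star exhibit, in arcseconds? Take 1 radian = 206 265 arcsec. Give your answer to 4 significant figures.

0.02947 arcsec

θ ≈ B/d = (4.638 × 10^8) / (3.246 × 10^15) = 1.4288 × 10^-7 rad.
In arcseconds: 1.4288 × 10^-7 × 206265 = 0.029471″.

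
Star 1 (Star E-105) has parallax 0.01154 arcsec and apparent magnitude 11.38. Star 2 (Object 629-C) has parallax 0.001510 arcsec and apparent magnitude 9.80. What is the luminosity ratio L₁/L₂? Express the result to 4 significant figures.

d₁ = 1/p₁ = 1/0.01154″ = 86.655 pc; d₂ = 1/p₂ = 1/0.001510″ = 662.25 pc.
M₁ = m₁ − 5 log₁₀ d₁ + 5 = 11.38 − 9.6890 + 5 = 6.6910.
M₂ = 9.80 − 14.1051 + 5 = 0.6949.
L₁/L₂ = 10^(0.4(M₂ − M₁)) = 10^(0.4 × (-5.9961)) = 10^(-2.39844) = 0.0039954.

L₁/L₂ = 0.003995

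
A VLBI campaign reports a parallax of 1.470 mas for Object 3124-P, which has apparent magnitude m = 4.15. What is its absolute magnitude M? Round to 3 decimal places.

d = 1/p = 1/0.001470″ = 680.27 pc.
m − M = 5 log₁₀(680.27) − 5 = 14.1634 − 5 = 9.1634.
M = m − (m − M) = 4.15 − 9.1634 = -5.013.

M = -5.013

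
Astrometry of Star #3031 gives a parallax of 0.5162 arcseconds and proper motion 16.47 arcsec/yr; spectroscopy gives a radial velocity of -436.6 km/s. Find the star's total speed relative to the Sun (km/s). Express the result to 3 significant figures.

462 km/s

d = 1/p = 1/0.5162″ = 1.9372 pc.
v_t = 4.740 μ d = 4.740 × 16.47 × 1.9372 = 151.23 km/s.
v = √(v_r² + v_t²) = √((-436.6)² + 151.23²) = √213490 = 462.05 km/s.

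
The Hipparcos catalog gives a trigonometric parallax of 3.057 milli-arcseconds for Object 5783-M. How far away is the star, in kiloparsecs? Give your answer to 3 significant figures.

0.327 kpc

p = 3.057 milli-arcseconds = 0.003057 arcsec.
d = 1/p = 1/0.003057 = 327.12 pc.
= 0.32712 kpc.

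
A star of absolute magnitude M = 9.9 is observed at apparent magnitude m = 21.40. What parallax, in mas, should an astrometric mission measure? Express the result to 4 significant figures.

0.5012 mas

m − M = 21.40 − 9.9 = 11.50.
d = 10^((m−M)/5 + 1) = 10^3.300 = 1995.3 pc.
p = 1/d = 1/1995.3 = 0.00050118 arcsec = 0.50118 mas.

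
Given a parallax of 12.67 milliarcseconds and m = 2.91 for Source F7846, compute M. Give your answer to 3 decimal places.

M = -1.576

d = 1/p = 1/0.01267″ = 78.927 pc.
m − M = 5 log₁₀(78.927) − 5 = 9.4861 − 5 = 4.4861.
M = m − (m − M) = 2.91 − 4.4861 = -1.576.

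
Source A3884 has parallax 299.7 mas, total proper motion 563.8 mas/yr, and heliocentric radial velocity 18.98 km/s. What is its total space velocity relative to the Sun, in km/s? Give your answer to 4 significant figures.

d = 1/p = 1/0.2997″ = 3.3367 pc.
μ = 563.8 mas/yr = 0.5638 ″/yr.
v_t = 4.740 μ d = 4.740 × 0.5638 × 3.3367 = 8.917 km/s.
v = √(v_r² + v_t²) = √(18.98² + 8.917²) = √439.753 = 20.97 km/s.

20.97 km/s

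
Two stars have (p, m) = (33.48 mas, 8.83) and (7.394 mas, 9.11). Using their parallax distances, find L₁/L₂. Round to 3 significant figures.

d₁ = 1/p₁ = 1/0.03348″ = 29.869 pc; d₂ = 1/p₂ = 1/0.007394″ = 135.24 pc.
M₁ = m₁ − 5 log₁₀ d₁ + 5 = 8.83 − 7.3761 + 5 = 6.4539.
M₂ = 9.11 − 10.6555 + 5 = 3.4545.
L₁/L₂ = 10^(0.4(M₂ − M₁)) = 10^(0.4 × (-2.9994)) = 10^(-1.19976) = 0.063131.

L₁/L₂ = 0.0631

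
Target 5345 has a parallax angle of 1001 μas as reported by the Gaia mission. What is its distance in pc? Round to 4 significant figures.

p = 1001 μas = 0.001001 arcsec.
d = 1/p = 1/0.001001 = 999 pc.

999.0 pc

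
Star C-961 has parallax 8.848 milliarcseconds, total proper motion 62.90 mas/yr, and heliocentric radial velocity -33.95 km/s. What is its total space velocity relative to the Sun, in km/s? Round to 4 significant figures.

d = 1/p = 1/0.008848″ = 113.02 pc.
μ = 62.90 mas/yr = 0.06290 ″/yr.
v_t = 4.740 μ d = 4.740 × 0.06290 × 113.02 = 33.696 km/s.
v = √(v_r² + v_t²) = √((-33.95)² + 33.696²) = √2288.02 = 47.833 km/s.

47.83 km/s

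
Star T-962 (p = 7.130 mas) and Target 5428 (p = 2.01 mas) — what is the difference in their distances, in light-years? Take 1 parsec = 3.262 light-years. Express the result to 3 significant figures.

d_A = 1/0.007130″ = 140.25 pc; d_B = 1/0.002010″ = 497.51 pc.
|d_B − d_A| = |497.51 − 140.25| = 357.26 pc = 357.26 × 3.262 ly = 1165.4 ly.

1170 ly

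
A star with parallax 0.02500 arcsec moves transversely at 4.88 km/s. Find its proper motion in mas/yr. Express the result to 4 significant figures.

d = 1/p = 1/0.02500″ = 40 pc.
μ = v_t / (4.74 d) = 4.88 / (4.74 × 40) = 4.88 / 189.6 = 0.025738 ″/yr = 25.738 mas/yr.

25.74 mas/yr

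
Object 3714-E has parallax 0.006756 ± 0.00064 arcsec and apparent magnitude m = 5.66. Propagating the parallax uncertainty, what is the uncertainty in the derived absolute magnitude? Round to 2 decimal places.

σ_M = 0.21 mag

M = m − 5 log₁₀ d + 5 = m + 5 log₁₀ p + 5, so ∂M/∂p = 5/(p ln 10).
σ_M = (5/ln 10) · (σ_p/p) = 2.1715 × 0.00064/0.006756 = 2.1715 × 0.094731 = 0.20571.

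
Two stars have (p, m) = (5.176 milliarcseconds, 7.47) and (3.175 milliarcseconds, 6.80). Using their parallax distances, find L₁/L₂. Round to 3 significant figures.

L₁/L₂ = 0.203

d₁ = 1/p₁ = 1/0.005176″ = 193.2 pc; d₂ = 1/p₂ = 1/0.003175″ = 314.96 pc.
M₁ = m₁ − 5 log₁₀ d₁ + 5 = 7.47 − 11.4300 + 5 = 1.0400.
M₂ = 6.80 − 12.4913 + 5 = -0.6913.
L₁/L₂ = 10^(0.4(M₂ − M₁)) = 10^(0.4 × (-1.7313)) = 10^(-0.69252) = 0.20299.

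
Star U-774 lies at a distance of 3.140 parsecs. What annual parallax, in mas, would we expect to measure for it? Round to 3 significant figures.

p = 1/d = 1/3.14 = 0.31847 arcsec.
= 0.31847 × 1000 = 318.47 mas.

318 mas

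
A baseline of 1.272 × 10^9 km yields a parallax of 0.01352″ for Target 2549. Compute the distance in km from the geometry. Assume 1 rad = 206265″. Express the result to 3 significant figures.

1.94 × 10^16 km

θ = 0.01352″ = 0.01352/206265 = 6.5547 × 10^-8 rad.
d = B/θ = (1.272 × 10^9) / (6.5547 × 10^-8) = 1.9406 × 10^16 km.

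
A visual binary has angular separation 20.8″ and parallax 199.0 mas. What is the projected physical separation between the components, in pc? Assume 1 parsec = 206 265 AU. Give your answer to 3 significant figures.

0.000507 pc

d = 1/p = 1/0.1990″ = 5.0251 pc.
At distance d (pc), an angle of θ arcsec spans θ·d AU: s = 20.8 × 5.0251 = 104.52 AU.
= 104.52 / 206265 = 0.00050673 pc.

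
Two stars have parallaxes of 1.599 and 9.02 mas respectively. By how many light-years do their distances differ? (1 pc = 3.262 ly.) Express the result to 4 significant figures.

d_A = 1/0.001599″ = 625.39 pc; d_B = 1/0.009020″ = 110.86 pc.
|d_B − d_A| = |110.86 − 625.39| = 514.53 pc = 514.53 × 3.262 ly = 1678.4 ly.

1678 ly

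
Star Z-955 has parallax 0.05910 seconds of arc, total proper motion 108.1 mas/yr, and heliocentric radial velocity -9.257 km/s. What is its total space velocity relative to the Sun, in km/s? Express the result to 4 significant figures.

d = 1/p = 1/0.05910″ = 16.92 pc.
μ = 108.1 mas/yr = 0.1081 ″/yr.
v_t = 4.740 μ d = 4.740 × 0.1081 × 16.92 = 8.6697 km/s.
v = √(v_r² + v_t²) = √((-9.257)² + 8.6697²) = √160.856 = 12.683 km/s.

12.68 km/s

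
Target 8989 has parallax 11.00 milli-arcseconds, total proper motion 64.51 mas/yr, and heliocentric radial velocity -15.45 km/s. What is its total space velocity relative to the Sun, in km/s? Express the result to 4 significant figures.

31.80 km/s

d = 1/p = 1/0.01100″ = 90.909 pc.
μ = 64.51 mas/yr = 0.06451 ″/yr.
v_t = 4.740 μ d = 4.740 × 0.06451 × 90.909 = 27.798 km/s.
v = √(v_r² + v_t²) = √((-15.45)² + 27.798²) = √1011.43 = 31.803 km/s.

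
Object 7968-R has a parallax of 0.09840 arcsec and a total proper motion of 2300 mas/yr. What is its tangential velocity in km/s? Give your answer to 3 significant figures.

111 km/s

d = 1/p = 1/0.09840″ = 10.163 pc.
μ = 2300 mas/yr = 2.30 ″/yr.
v_t = 4.74 × μ × d = 4.74 × 2.30 × 10.163 = 110.8 km/s.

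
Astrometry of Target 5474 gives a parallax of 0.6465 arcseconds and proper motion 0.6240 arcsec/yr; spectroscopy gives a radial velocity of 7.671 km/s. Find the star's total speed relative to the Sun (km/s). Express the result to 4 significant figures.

8.932 km/s

d = 1/p = 1/0.6465″ = 1.5468 pc.
v_t = 4.740 μ d = 4.740 × 0.6240 × 1.5468 = 4.5751 km/s.
v = √(v_r² + v_t²) = √(7.671² + 4.5751²) = √79.7758 = 8.9317 km/s.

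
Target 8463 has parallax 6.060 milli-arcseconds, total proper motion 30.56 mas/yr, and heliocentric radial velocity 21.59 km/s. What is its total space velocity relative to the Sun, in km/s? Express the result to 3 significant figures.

32.2 km/s

d = 1/p = 1/0.006060″ = 165.02 pc.
μ = 30.56 mas/yr = 0.03056 ″/yr.
v_t = 4.740 μ d = 4.740 × 0.03056 × 165.02 = 23.904 km/s.
v = √(v_r² + v_t²) = √(21.59² + 23.904²) = √1037.53 = 32.211 km/s.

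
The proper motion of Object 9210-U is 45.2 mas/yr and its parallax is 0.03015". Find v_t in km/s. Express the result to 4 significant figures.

d = 1/p = 1/0.03015″ = 33.167 pc.
μ = 45.2 mas/yr = 0.0452 ″/yr.
v_t = 4.74 × μ × d = 4.74 × 0.0452 × 33.167 = 7.106 km/s.

7.106 km/s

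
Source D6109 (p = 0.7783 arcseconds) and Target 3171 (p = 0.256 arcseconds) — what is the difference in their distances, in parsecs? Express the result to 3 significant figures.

2.62 pc

d_A = 1/0.7783″ = 1.2849 pc; d_B = 1/0.2560″ = 3.9063 pc.
|d_B − d_A| = |3.9063 − 1.2849| = 2.6214 pc.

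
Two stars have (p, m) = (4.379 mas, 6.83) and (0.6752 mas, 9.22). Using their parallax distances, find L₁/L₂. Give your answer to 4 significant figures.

d₁ = 1/p₁ = 1/0.004379″ = 228.36 pc; d₂ = 1/p₂ = 1/0.0006752″ = 1481 pc.
M₁ = m₁ − 5 log₁₀ d₁ + 5 = 6.83 − 11.7931 + 5 = 0.0369.
M₂ = 9.22 − 15.8528 + 5 = -1.6328.
L₁/L₂ = 10^(0.4(M₂ − M₁)) = 10^(0.4 × (-1.6697)) = 10^(-0.66788) = 0.21484.

L₁/L₂ = 0.2148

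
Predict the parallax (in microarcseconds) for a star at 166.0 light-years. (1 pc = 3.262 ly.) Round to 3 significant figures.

d = 166.0 ly ÷ 3.262 = 50.889 pc.
p = 1/d = 1/50.889 = 0.019651 arcsec.
= 0.019651 × 10⁶ = 19651 μas.

19700 μas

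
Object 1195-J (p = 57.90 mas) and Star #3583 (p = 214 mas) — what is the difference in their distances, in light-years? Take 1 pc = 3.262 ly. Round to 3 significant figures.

d_A = 1/0.05790″ = 17.271 pc; d_B = 1/0.2140″ = 4.6729 pc.
|d_B − d_A| = |4.6729 − 17.271| = 12.598 pc = 12.598 × 3.262 ly = 41.095 ly.

41.1 ly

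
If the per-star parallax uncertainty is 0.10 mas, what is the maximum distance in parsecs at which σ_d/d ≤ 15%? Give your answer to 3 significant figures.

1500 pc

σ_d/d = σ_p/p, so the condition is σ_p/p ≤ 0.15, i.e. p ≥ σ_p/0.15.
p_min = 0.10/0.15 = 0.66667 mas = 0.00066667 arcsec.
d_max = 1/p_min = 1/0.00066667 = 1500 pc.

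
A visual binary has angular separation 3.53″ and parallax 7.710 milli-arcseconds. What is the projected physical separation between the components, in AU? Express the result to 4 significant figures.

d = 1/p = 1/0.007710″ = 129.7 pc.
At distance d (pc), an angle of θ arcsec spans θ·d AU: s = 3.53 × 129.7 = 457.84 AU.

457.8 AU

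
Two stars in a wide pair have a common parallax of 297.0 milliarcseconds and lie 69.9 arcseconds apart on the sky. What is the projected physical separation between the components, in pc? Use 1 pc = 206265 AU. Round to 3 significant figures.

0.00114 pc

d = 1/p = 1/0.2970″ = 3.367 pc.
At distance d (pc), an angle of θ arcsec spans θ·d AU: s = 69.9 × 3.367 = 235.35 AU.
= 235.35 / 206265 = 0.0011410 pc.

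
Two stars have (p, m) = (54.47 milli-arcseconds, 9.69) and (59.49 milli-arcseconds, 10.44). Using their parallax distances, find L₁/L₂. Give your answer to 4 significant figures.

L₁/L₂ = 2.380

d₁ = 1/p₁ = 1/0.05447″ = 18.359 pc; d₂ = 1/p₂ = 1/0.05949″ = 16.81 pc.
M₁ = m₁ − 5 log₁₀ d₁ + 5 = 9.69 − 6.3192 + 5 = 8.3708.
M₂ = 10.44 − 6.1278 + 5 = 9.3122.
L₁/L₂ = 10^(0.4(M₂ − M₁)) = 10^(0.4 × 0.9414) = 10^0.37656 = 2.3799.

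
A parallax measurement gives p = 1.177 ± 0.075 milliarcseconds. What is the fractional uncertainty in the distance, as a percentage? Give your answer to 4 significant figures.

6.372%

For d = 1/p, |σ_d/d| = |σ_p/p|.
σ_p/p = 0.075 / 1.177 = 0.063721 = 6.3721%.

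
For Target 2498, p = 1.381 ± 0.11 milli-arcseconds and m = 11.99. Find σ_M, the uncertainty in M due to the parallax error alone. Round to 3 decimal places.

σ_M = 0.173 mag

M = m − 5 log₁₀ d + 5 = m + 5 log₁₀ p + 5, so ∂M/∂p = 5/(p ln 10).
σ_M = (5/ln 10) · (σ_p/p) = 2.1715 × 0.11/1.381 = 2.1715 × 0.079652 = 0.17296.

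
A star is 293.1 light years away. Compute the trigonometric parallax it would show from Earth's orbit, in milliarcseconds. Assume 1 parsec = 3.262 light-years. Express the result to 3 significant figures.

11.1 mas

d = 293.1 ly ÷ 3.262 = 89.853 pc.
p = 1/d = 1/89.853 = 0.011129 arcsec.
= 0.011129 × 1000 = 11.129 mas.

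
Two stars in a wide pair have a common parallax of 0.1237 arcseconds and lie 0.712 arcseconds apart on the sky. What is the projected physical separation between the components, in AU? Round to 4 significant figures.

5.756 AU

d = 1/p = 1/0.1237″ = 8.0841 pc.
At distance d (pc), an angle of θ arcsec spans θ·d AU: s = 0.712 × 8.0841 = 5.7559 AU.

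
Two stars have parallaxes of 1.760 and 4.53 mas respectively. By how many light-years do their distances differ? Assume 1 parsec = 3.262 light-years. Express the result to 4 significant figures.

d_A = 1/0.001760″ = 568.18 pc; d_B = 1/0.004530″ = 220.75 pc.
|d_B − d_A| = |220.75 − 568.18| = 347.43 pc = 347.43 × 3.262 ly = 1133.3 ly.

1133 ly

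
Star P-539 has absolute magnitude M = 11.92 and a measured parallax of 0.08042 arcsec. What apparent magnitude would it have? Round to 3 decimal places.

m = 12.393

d = 1/p = 1/0.08042″ = 12.435 pc.
m − M = 5 log₁₀ d − 5 = 5 log₁₀(12.435) − 5 = 5.4732 − 5 = 0.4732.
m = M + (m − M) = 11.92 + 0.4732 = 12.393.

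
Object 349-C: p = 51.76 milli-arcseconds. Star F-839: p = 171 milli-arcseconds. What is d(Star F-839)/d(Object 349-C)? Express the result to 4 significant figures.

Since d = 1/p, d_B/d_A = p_A/p_B.
= 51.76 / 171 = 0.30269.

0.3027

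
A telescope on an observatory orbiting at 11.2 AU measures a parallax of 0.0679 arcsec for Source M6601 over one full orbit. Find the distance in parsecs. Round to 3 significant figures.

With baseline B (in AU) and parallax p (in arcsec), d = B/p parsecs.
d = 11.2 / 0.0679 = 164.95 pc.

165 pc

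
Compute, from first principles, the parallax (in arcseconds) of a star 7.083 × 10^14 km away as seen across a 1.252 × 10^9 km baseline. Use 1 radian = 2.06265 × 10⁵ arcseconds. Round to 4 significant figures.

0.3646 arcsec

θ ≈ B/d = (1.252 × 10^9) / (7.083 × 10^14) = 1.7676 × 10^-6 rad.
In arcseconds: 1.7676 × 10^-6 × 206265 = 0.36459″.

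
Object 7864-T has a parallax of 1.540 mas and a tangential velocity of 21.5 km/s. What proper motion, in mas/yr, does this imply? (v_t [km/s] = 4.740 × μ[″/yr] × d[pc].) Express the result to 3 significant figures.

6.99 mas/yr

d = 1/p = 1/0.001540″ = 649.35 pc.
μ = v_t / (4.74 d) = 21.5 / (4.74 × 649.35) = 21.5 / 3077.9 = 0.0069853 ″/yr = 6.9853 mas/yr.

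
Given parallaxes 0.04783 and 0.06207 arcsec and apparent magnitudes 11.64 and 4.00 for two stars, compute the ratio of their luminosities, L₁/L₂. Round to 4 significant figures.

L₁/L₂ = 0.001480

d₁ = 1/p₁ = 1/0.04783″ = 20.907 pc; d₂ = 1/p₂ = 1/0.06207″ = 16.111 pc.
M₁ = m₁ − 5 log₁₀ d₁ + 5 = 11.64 − 6.6015 + 5 = 10.0385.
M₂ = 4.00 − 6.0356 + 5 = 2.9644.
L₁/L₂ = 10^(0.4(M₂ − M₁)) = 10^(0.4 × (-7.0741)) = 10^(-2.82964) = 0.0014803.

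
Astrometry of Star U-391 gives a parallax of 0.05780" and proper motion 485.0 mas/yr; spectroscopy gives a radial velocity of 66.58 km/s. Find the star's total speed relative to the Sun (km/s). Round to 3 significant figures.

77.6 km/s

d = 1/p = 1/0.05780″ = 17.301 pc.
μ = 485.0 mas/yr = 0.4850 ″/yr.
v_t = 4.740 μ d = 4.740 × 0.4850 × 17.301 = 39.773 km/s.
v = √(v_r² + v_t²) = √(66.58² + 39.773²) = √6014.79 = 77.555 km/s.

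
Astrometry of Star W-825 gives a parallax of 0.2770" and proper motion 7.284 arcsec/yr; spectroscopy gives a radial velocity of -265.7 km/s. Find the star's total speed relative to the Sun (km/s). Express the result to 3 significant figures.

d = 1/p = 1/0.2770″ = 3.6101 pc.
v_t = 4.740 μ d = 4.740 × 7.284 × 3.6101 = 124.64 km/s.
v = √(v_r² + v_t²) = √((-265.7)² + 124.64²) = √86131.6 = 293.48 km/s.

293 km/s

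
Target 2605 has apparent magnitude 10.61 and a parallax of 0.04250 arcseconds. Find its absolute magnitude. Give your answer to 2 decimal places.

M = 8.75

d = 1/p = 1/0.04250″ = 23.529 pc.
m − M = 5 log₁₀(23.529) − 5 = 6.8580 − 5 = 1.8580.
M = m − (m − M) = 10.61 − 1.8580 = 8.75.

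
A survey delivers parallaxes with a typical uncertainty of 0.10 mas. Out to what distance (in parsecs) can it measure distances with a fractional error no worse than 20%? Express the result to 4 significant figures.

2000 pc

σ_d/d = σ_p/p, so the condition is σ_p/p ≤ 0.20, i.e. p ≥ σ_p/0.20.
p_min = 0.10/0.20 = 0.5 mas = 0.0005 arcsec.
d_max = 1/p_min = 1/0.0005 = 2000 pc.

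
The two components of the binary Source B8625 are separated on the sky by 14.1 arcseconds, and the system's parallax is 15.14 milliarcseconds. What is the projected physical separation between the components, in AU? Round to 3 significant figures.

d = 1/p = 1/0.01514″ = 66.05 pc.
At distance d (pc), an angle of θ arcsec spans θ·d AU: s = 14.1 × 66.05 = 931.31 AU.

931 AU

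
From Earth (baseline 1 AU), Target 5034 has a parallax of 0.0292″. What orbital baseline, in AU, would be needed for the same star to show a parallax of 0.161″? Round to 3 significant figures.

Parallax scales linearly with baseline: p ∝ B, so B = p_target / p_Earth × 1 AU.
B = 0.161 / 0.0292 = 5.5137 AU.

5.51 AU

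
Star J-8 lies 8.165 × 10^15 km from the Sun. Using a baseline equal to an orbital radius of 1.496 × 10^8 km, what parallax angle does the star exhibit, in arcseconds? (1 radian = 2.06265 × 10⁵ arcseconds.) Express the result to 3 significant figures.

0.00378 arcsec

θ ≈ B/d = (1.496 × 10^8) / (8.165 × 10^15) = 1.8322 × 10^-8 rad.
In arcseconds: 1.8322 × 10^-8 × 206265 = 0.0037792″.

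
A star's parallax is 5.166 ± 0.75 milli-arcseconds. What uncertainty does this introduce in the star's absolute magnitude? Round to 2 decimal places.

σ_M = 0.32 mag

M = m − 5 log₁₀ d + 5 = m + 5 log₁₀ p + 5, so ∂M/∂p = 5/(p ln 10).
σ_M = (5/ln 10) · (σ_p/p) = 2.1715 × 0.75/5.166 = 2.1715 × 0.14518 = 0.31526.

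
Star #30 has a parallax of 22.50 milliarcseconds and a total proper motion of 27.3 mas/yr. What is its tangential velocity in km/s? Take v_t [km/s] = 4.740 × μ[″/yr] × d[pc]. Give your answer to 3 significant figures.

5.75 km/s

d = 1/p = 1/0.02250″ = 44.444 pc.
μ = 27.3 mas/yr = 0.0273 ″/yr.
v_t = 4.74 × μ × d = 4.74 × 0.0273 × 44.444 = 5.7511 km/s.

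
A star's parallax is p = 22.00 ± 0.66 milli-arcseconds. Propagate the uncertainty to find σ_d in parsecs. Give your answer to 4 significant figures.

1.364 pc

d = 1/p, so σ_d = σ_p / p².
σ_d = 0.000660 / (0.02200)² = 0.000660 / 0.000484 = 1.3636 pc.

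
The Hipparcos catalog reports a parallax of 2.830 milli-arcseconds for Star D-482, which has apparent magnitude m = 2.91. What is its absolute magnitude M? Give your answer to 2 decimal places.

d = 1/p = 1/0.002830″ = 353.36 pc.
m − M = 5 log₁₀(353.36) − 5 = 12.7411 − 5 = 7.7411.
M = m − (m − M) = 2.91 − 7.7411 = -4.83.

M = -4.83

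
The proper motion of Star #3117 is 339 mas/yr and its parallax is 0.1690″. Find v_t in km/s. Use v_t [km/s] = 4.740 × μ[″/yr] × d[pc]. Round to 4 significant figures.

9.508 km/s

d = 1/p = 1/0.1690″ = 5.9172 pc.
μ = 339 mas/yr = 0.339 ″/yr.
v_t = 4.74 × μ × d = 4.74 × 0.339 × 5.9172 = 9.5081 km/s.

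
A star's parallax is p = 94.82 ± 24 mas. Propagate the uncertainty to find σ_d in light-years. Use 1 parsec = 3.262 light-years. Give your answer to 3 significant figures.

8.71 ly

d = 1/p, so σ_d = σ_p / p².
σ_d = 0.0240 / (0.09482)² = 0.0240 / 0.0089908 = 2.6694 pc = 2.6694 × 3.262 ly = 8.7076 ly.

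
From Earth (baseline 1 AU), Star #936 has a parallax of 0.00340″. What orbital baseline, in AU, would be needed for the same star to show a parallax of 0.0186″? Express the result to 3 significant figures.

5.47 AU

Parallax scales linearly with baseline: p ∝ B, so B = p_target / p_Earth × 1 AU.
B = 0.0186 / 0.00340 = 5.4706 AU.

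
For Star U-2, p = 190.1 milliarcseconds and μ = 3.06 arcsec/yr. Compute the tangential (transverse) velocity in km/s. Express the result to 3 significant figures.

d = 1/p = 1/0.1901″ = 5.2604 pc.
v_t = 4.74 × μ × d = 4.74 × 3.06 × 5.2604 = 76.299 km/s.

76.3 km/s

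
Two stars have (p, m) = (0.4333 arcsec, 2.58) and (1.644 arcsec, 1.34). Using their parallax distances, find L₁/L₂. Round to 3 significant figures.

d₁ = 1/p₁ = 1/0.4333″ = 2.3079 pc; d₂ = 1/p₂ = 1/1.644″ = 0.60827 pc.
M₁ = m₁ − 5 log₁₀ d₁ + 5 = 2.58 − 1.8161 + 5 = 5.7639.
M₂ = 1.34 − (-1.0795) + 5 = 7.4195.
L₁/L₂ = 10^(0.4(M₂ − M₁)) = 10^(0.4 × 1.6556) = 10^0.66224 = 4.5945.

L₁/L₂ = 4.59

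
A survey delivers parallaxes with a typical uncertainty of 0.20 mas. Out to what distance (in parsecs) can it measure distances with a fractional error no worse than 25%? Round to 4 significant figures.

1250 pc

σ_d/d = σ_p/p, so the condition is σ_p/p ≤ 0.25, i.e. p ≥ σ_p/0.25.
p_min = 0.20/0.25 = 0.8 mas = 0.0008 arcsec.
d_max = 1/p_min = 1/0.0008 = 1250 pc.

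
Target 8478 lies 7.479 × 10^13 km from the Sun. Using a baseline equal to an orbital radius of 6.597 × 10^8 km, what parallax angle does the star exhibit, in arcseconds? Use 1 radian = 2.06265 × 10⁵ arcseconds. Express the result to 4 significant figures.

1.819 arcsec

θ ≈ B/d = (6.597 × 10^8) / (7.479 × 10^13) = 8.8207 × 10^-6 rad.
In arcseconds: 8.8207 × 10^-6 × 206265 = 1.8194″.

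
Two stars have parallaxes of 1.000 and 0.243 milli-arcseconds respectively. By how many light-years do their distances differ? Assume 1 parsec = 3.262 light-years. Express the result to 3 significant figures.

d_A = 1/0.001000″ = 1000 pc; d_B = 1/0.0002430″ = 4115.2 pc.
|d_B − d_A| = |4115.2 − 1000| = 3115.2 pc = 3115.2 × 3.262 ly = 10162 ly.

10200 ly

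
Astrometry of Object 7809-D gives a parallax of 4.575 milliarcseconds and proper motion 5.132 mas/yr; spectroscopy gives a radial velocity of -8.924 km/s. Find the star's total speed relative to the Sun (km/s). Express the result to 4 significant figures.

10.39 km/s

d = 1/p = 1/0.004575″ = 218.58 pc.
μ = 5.132 mas/yr = 0.005132 ″/yr.
v_t = 4.740 μ d = 4.740 × 0.005132 × 218.58 = 5.3171 km/s.
v = √(v_r² + v_t²) = √((-8.924)² + 5.3171²) = √107.909 = 10.388 km/s.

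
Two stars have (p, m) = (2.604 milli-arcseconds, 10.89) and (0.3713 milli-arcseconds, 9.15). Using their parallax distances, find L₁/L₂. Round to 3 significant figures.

L₁/L₂ = 0.00409

d₁ = 1/p₁ = 1/0.002604″ = 384.02 pc; d₂ = 1/p₂ = 1/0.0003713″ = 2693.2 pc.
M₁ = m₁ − 5 log₁₀ d₁ + 5 = 10.89 − 12.9218 + 5 = 2.9682.
M₂ = 9.15 − 17.1513 + 5 = -3.0013.
L₁/L₂ = 10^(0.4(M₂ − M₁)) = 10^(0.4 × (-5.9695)) = 10^(-2.38780) = 0.0040945.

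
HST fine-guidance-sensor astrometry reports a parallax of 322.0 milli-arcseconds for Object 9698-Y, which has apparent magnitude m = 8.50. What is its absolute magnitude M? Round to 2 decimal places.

d = 1/p = 1/0.3220″ = 3.1056 pc.
m − M = 5 log₁₀(3.1056) − 5 = 2.4607 − 5 = -2.5393.
M = m − (m − M) = 8.50 − (-2.5393) = 11.04.

M = 11.04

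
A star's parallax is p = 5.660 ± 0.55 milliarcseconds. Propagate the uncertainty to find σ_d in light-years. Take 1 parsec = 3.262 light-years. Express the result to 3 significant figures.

56.0 ly

d = 1/p, so σ_d = σ_p / p².
σ_d = 0.000550 / (0.005660)² = 0.000550 / 0.000032036 = 17.168 pc = 17.168 × 3.262 ly = 56.002 ly.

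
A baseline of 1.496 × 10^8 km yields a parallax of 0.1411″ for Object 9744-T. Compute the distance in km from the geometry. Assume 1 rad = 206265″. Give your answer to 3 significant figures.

2.19 × 10^14 km

θ = 0.1411″ = 0.1411/206265 = 6.8407 × 10^-7 rad.
d = B/θ = (1.496 × 10^8) / (6.8407 × 10^-7) = 2.1869 × 10^14 km.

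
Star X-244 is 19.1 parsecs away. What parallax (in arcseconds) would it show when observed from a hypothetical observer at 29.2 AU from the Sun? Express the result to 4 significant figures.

1.529 arcsec

p (arcsec) = B (AU) / d (pc).
p = 29.2 / 19.1 = 1.5288 arcsec.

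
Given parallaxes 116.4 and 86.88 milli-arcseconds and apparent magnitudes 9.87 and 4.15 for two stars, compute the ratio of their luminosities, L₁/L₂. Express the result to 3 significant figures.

L₁/L₂ = 0.00287

d₁ = 1/p₁ = 1/0.1164″ = 8.5911 pc; d₂ = 1/p₂ = 1/0.08688″ = 11.51 pc.
M₁ = m₁ − 5 log₁₀ d₁ + 5 = 9.87 − 4.6702 + 5 = 10.1998.
M₂ = 4.15 − 5.3054 + 5 = 3.8446.
L₁/L₂ = 10^(0.4(M₂ − M₁)) = 10^(0.4 × (-6.3552)) = 10^(-2.54208) = 0.0028703.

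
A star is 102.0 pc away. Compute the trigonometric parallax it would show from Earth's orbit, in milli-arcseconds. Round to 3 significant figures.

p = 1/d = 1/102 = 0.0098039 arcsec.
= 0.0098039 × 1000 = 9.8039 mas.

9.80 mas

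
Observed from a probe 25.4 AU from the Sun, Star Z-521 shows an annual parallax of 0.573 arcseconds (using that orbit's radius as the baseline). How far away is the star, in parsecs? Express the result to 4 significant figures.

With baseline B (in AU) and parallax p (in arcsec), d = B/p parsecs.
d = 25.4 / 0.573 = 44.328 pc.

44.33 pc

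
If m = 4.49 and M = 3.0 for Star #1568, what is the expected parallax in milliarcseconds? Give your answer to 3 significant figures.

50.4 mas

m − M = 4.49 − 3.0 = 1.49.
d = 10^((m−M)/5 + 1) = 10^1.298 = 19.861 pc.
p = 1/d = 1/19.861 = 0.05035 arcsec = 50.35 mas.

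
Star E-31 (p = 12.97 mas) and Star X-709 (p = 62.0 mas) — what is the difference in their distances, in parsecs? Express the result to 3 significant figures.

d_A = 1/0.01297″ = 77.101 pc; d_B = 1/0.06200″ = 16.129 pc.
|d_B − d_A| = |16.129 − 77.101| = 60.972 pc.

61.0 pc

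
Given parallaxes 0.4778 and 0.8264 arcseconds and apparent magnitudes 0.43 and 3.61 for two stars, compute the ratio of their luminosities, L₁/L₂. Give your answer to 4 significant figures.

d₁ = 1/p₁ = 1/0.4778″ = 2.0929 pc; d₂ = 1/p₂ = 1/0.8264″ = 1.2101 pc.
M₁ = m₁ − 5 log₁₀ d₁ + 5 = 0.43 − 1.6037 + 5 = 3.8263.
M₂ = 3.61 − 0.4141 + 5 = 8.1959.
L₁/L₂ = 10^(0.4(M₂ − M₁)) = 10^(0.4 × 4.3696) = 10^1.74784 = 55.955.

L₁/L₂ = 55.96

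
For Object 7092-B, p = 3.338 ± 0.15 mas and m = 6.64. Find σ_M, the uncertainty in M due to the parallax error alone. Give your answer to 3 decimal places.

σ_M = 0.098 mag

M = m − 5 log₁₀ d + 5 = m + 5 log₁₀ p + 5, so ∂M/∂p = 5/(p ln 10).
σ_M = (5/ln 10) · (σ_p/p) = 2.1715 × 0.15/3.338 = 2.1715 × 0.044937 = 0.097581.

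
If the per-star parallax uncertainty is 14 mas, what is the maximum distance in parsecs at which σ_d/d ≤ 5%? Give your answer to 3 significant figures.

3.57 pc

σ_d/d = σ_p/p, so the condition is σ_p/p ≤ 0.05, i.e. p ≥ σ_p/0.05.
p_min = 14/0.05 = 280 mas = 0.28 arcsec.
d_max = 1/p_min = 1/0.28 = 3.5714 pc.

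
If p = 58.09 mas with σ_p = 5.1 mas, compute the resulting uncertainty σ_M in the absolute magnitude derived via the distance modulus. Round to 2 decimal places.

σ_M = 0.19 mag

M = m − 5 log₁₀ d + 5 = m + 5 log₁₀ p + 5, so ∂M/∂p = 5/(p ln 10).
σ_M = (5/ln 10) · (σ_p/p) = 2.1715 × 5.1/58.09 = 2.1715 × 0.087795 = 0.19065.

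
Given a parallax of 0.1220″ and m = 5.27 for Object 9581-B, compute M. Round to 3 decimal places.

d = 1/p = 1/0.1220″ = 8.1967 pc.
m − M = 5 log₁₀(8.1967) − 5 = 4.5682 − 5 = -0.4318.
M = m − (m − M) = 5.27 − (-0.4318) = 5.702.

M = 5.702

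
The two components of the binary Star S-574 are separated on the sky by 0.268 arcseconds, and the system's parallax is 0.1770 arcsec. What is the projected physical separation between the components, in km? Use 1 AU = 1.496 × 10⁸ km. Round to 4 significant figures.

d = 1/p = 1/0.1770″ = 5.6497 pc.
At distance d (pc), an angle of θ arcsec spans θ·d AU: s = 0.268 × 5.6497 = 1.5141 AU.
= 1.5141 × 1.496 × 10⁸ km = 2.2651 × 10^8 km.

2.265 × 10^8 km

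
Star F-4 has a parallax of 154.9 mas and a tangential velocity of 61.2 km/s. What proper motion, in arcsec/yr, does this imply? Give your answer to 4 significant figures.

d = 1/p = 1/0.1549″ = 6.4558 pc.
μ = v_t / (4.74 d) = 61.2 / (4.74 × 6.4558) = 61.2 / 30.6 = 2 ″/yr.

2.000 arcsec/yr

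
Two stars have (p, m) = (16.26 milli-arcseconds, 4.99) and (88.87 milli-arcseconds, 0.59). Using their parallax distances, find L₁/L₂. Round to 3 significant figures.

d₁ = 1/p₁ = 1/0.01626″ = 61.501 pc; d₂ = 1/p₂ = 1/0.08887″ = 11.252 pc.
M₁ = m₁ − 5 log₁₀ d₁ + 5 = 4.99 − 8.9444 + 5 = 1.0456.
M₂ = 0.59 − 5.2561 + 5 = 0.3339.
L₁/L₂ = 10^(0.4(M₂ − M₁)) = 10^(0.4 × (-0.7117)) = 10^(-0.28468) = 0.51918.

L₁/L₂ = 0.519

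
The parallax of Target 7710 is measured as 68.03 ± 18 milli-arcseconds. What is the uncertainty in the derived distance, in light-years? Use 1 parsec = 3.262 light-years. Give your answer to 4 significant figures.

d = 1/p, so σ_d = σ_p / p².
σ_d = 0.0180 / (0.06803)² = 0.0180 / 0.0046281 = 3.8893 pc = 3.8893 × 3.262 ly = 12.687 ly.

12.69 ly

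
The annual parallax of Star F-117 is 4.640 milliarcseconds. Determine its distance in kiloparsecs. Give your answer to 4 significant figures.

0.2155 kpc

p = 4.640 milliarcseconds = 0.004640 arcsec.
d = 1/p = 1/0.004640 = 215.52 pc.
= 0.21552 kpc.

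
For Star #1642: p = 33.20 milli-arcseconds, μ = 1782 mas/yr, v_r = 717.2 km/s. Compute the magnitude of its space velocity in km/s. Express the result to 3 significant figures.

d = 1/p = 1/0.03320″ = 30.12 pc.
μ = 1782 mas/yr = 1.782 ″/yr.
v_t = 4.740 μ d = 4.740 × 1.782 × 30.12 = 254.41 km/s.
v = √(v_r² + v_t²) = √(717.2² + 254.41²) = √579100 = 760.99 km/s.

761 km/s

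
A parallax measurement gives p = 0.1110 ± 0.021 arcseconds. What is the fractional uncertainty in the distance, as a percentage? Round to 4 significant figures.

18.92%

For d = 1/p, |σ_d/d| = |σ_p/p|.
σ_p/p = 0.021 / 0.1110 = 0.18919 = 18.919%.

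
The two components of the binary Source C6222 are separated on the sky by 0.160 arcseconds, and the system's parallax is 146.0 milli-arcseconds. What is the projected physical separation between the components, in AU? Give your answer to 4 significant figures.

d = 1/p = 1/0.1460″ = 6.8493 pc.
At distance d (pc), an angle of θ arcsec spans θ·d AU: s = 0.160 × 6.8493 = 1.0959 AU.

1.096 AU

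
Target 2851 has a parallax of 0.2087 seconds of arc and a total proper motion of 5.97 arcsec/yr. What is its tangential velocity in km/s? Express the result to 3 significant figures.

d = 1/p = 1/0.2087″ = 4.7916 pc.
v_t = 4.74 × μ × d = 4.74 × 5.97 × 4.7916 = 135.59 km/s.

136 km/s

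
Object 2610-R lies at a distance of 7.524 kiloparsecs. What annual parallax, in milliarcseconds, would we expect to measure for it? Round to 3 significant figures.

0.133 mas

d = 7.524 kpc = 7524 pc.
p = 1/d = 1/7524 = 0.00013291 arcsec.
= 0.00013291 × 1000 = 0.13291 mas.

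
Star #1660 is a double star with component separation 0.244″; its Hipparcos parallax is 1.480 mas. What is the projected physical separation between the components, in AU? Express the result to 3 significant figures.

d = 1/p = 1/0.001480″ = 675.68 pc.
At distance d (pc), an angle of θ arcsec spans θ·d AU: s = 0.244 × 675.68 = 164.87 AU.

165 AU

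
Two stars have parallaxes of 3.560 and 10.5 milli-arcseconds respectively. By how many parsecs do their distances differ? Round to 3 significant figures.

d_A = 1/0.003560″ = 280.9 pc; d_B = 1/0.01050″ = 95.238 pc.
|d_B − d_A| = |95.238 − 280.9| = 185.66 pc.

186 pc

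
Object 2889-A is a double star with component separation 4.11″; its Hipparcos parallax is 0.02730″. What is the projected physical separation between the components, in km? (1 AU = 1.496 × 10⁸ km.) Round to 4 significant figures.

d = 1/p = 1/0.02730″ = 36.63 pc.
At distance d (pc), an angle of θ arcsec spans θ·d AU: s = 4.11 × 36.63 = 150.55 AU.
= 150.55 × 1.496 × 10⁸ km = 2.2522 × 10^10 km.

2.252 × 10^10 km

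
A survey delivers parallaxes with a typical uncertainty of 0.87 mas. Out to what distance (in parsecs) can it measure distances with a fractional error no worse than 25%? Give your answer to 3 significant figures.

287 pc

σ_d/d = σ_p/p, so the condition is σ_p/p ≤ 0.25, i.e. p ≥ σ_p/0.25.
p_min = 0.87/0.25 = 3.48 mas = 0.00348 arcsec.
d_max = 1/p_min = 1/0.00348 = 287.36 pc.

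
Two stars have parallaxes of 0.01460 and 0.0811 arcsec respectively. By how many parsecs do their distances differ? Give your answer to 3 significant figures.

d_A = 1/0.01460″ = 68.493 pc; d_B = 1/0.08110″ = 12.33 pc.
|d_B − d_A| = |12.33 − 68.493| = 56.163 pc.

56.2 pc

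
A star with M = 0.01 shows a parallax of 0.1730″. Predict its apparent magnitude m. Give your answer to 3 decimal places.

m = -1.180

d = 1/p = 1/0.1730″ = 5.7803 pc.
m − M = 5 log₁₀ d − 5 = 5 log₁₀(5.7803) − 5 = 3.8098 − 5 = -1.1902.
m = M + (m − M) = 0.01 + (-1.1902) = -1.180.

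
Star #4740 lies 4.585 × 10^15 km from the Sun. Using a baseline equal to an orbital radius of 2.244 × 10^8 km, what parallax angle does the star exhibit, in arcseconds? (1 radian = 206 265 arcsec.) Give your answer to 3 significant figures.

0.0101 arcsec

θ ≈ B/d = (2.244 × 10^8) / (4.585 × 10^15) = 4.8942 × 10^-8 rad.
In arcseconds: 4.8942 × 10^-8 × 206265 = 0.010095″.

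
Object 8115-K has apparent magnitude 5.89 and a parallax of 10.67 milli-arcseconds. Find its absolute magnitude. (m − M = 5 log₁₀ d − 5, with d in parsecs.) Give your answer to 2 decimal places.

d = 1/p = 1/0.01067″ = 93.721 pc.
m − M = 5 log₁₀(93.721) − 5 = 9.8592 − 5 = 4.8592.
M = m − (m − M) = 5.89 − 4.8592 = 1.03.

M = 1.03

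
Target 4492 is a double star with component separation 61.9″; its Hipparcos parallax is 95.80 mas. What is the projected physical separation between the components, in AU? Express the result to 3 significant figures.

d = 1/p = 1/0.09580″ = 10.438 pc.
At distance d (pc), an angle of θ arcsec spans θ·d AU: s = 61.9 × 10.438 = 646.11 AU.

646 AU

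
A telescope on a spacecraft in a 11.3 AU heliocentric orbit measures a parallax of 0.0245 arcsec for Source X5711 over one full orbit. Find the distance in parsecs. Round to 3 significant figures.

With baseline B (in AU) and parallax p (in arcsec), d = B/p parsecs.
d = 11.3 / 0.0245 = 461.22 pc.

461 pc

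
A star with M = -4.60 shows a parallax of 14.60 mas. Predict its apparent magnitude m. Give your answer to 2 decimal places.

m = -0.42

d = 1/p = 1/0.01460″ = 68.493 pc.
m − M = 5 log₁₀ d − 5 = 5 log₁₀(68.493) − 5 = 9.1782 − 5 = 4.1782.
m = M + (m − M) = -4.60 + 4.1782 = -0.42.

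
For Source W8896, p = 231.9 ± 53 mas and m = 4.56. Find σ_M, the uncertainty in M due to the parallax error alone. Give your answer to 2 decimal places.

M = m − 5 log₁₀ d + 5 = m + 5 log₁₀ p + 5, so ∂M/∂p = 5/(p ln 10).
σ_M = (5/ln 10) · (σ_p/p) = 2.1715 × 53/231.9 = 2.1715 × 0.22855 = 0.4963.

σ_M = 0.50 mag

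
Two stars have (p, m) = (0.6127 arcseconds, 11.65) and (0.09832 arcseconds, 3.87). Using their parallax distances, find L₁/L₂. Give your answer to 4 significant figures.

d₁ = 1/p₁ = 1/0.6127″ = 1.6321 pc; d₂ = 1/p₂ = 1/0.09832″ = 10.171 pc.
M₁ = m₁ − 5 log₁₀ d₁ + 5 = 11.65 − 1.0637 + 5 = 15.5863.
M₂ = 3.87 − 5.0368 + 5 = 3.8332.
L₁/L₂ = 10^(0.4(M₂ − M₁)) = 10^(0.4 × (-11.7531)) = 10^(-4.70124) = 0.000019896.

L₁/L₂ = 1.990 × 10^-5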